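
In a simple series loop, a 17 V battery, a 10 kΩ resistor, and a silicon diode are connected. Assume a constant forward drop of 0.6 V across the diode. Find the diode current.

I ≈ 1.6 mA

KVL around the loop: 17 = V_D + I·R = 0.6 + I × 10 kΩ.
So I = (17 − 0.6) / 10 kΩ = 16.4 / 10 = 1.64 mA.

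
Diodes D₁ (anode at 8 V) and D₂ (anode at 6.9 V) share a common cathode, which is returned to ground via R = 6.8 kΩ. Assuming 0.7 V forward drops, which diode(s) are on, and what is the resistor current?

Assume both conduct. Then node N would need to be at both 8−0.7 = 7.3 V and 6.9−0.7 = 6.2 V, which is impossible.
Assume only D₁ conducts: V_N = 8 − 0.7 = 7.3 V, so I_R = 7.3/6.8 = 1.07 mA.
Check D₂: its anode-to-cathode voltage is 6.9 − 7.3 = -0.4 V < 0.7 V, so it is off. The assumption is consistent.

Only D₁ conducts; I_R ≈ 1.1 mA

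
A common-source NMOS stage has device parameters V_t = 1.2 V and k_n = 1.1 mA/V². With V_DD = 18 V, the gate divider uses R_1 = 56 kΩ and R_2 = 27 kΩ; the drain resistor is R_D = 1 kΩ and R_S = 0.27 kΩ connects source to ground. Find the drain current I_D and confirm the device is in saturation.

V_G = V_DD·R_2/(R_1+R_2) = 18×27/83 = 5.86 V.
Assume saturation: I_D = (k_n/2)(V_GS − V_t)² with V_GS = V_G − I_D·R_S = 5.86 − 0.27·I_D.
Substituting gives 0.0401·I_D² − 2.38·I_D + 11.9 = 0, with roots I_D = 5.51 or 53.9 mA.
The root I_D = 53.9 mA gives V_GS = -8.7 V ≤ V_t, so take I_D = 5.51 mA.
Then V_GS = 4.37 V and V_DS = V_DD − I_D(R_D+R_S) = 18 − 5.51×1.27 = 11 V.
Saturation requires V_DS ≥ V_GS − V_t = 3.17 V; 11 ≥ 3.17 ✓.

I_D ≈ 5.5 mA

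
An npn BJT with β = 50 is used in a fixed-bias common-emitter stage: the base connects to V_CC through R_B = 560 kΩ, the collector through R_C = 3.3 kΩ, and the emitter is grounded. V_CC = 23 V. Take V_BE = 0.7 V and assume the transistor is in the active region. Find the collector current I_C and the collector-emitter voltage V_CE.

I_C ≈ 2 mA, V_CE ≈ 16 V

Base loop: V_CC = I_B·R_B + V_BE, so I_B = (23 − 0.7)/560 kΩ = 0.0398 mA.
In the active region I_C = β·I_B = 50 × 0.0398 = 1.99 mA.
Collector loop: V_CE = V_CC − I_C·R_C = 23 − 1.99×3.3 = 16.4 V.
Since V_CE = 16.4 V > V_CE(sat) ≈ 0.2 V, the transistor is in the active region as assumed.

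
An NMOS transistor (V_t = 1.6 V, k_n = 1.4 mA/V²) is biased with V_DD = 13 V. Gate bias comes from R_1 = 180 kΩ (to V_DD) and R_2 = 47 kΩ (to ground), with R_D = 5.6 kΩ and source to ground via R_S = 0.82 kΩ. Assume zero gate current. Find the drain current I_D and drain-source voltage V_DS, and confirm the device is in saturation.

V_G = V_DD·R_2/(R_1+R_2) = 13×47/227 = 2.69 V.
Assume saturation: I_D = (k_n/2)(V_GS − V_t)² with V_GS = V_G − I_D·R_S = 2.69 − 0.82·I_D.
Substituting gives 0.471·I_D² − 2.25·I_D + 0.834 = 0, with roots I_D = 0.404 or 4.38 mA.
The root I_D = 4.38 mA gives V_GS = -0.902 V ≤ V_t, so take I_D = 0.404 mA.
Then V_GS = 2.36 V and V_DS = V_DD − I_D(R_D+R_S) = 13 − 0.404×6.42 = 10.4 V.
Saturation requires V_DS ≥ V_GS − V_t = 0.76 V; 10.4 ≥ 0.76 ✓.

I_D ≈ 0.4 mA, V_DS ≈ 10 V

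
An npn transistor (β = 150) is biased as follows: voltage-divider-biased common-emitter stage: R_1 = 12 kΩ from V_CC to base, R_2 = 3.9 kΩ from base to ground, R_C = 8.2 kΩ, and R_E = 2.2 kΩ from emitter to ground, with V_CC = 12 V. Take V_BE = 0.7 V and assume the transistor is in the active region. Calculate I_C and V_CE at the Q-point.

Thevenize the base divider: V_Th = V_CC·R_2/(R_1+R_2) = 12×3.9/15.9 = 2.94 V, R_Th = R_1‖R_2 = 2.94 kΩ.
Base-emitter loop: V_Th = I_B·R_Th + V_BE + (β+1)I_B·R_E, so I_B = (2.94 − 0.7) / (2.94 + 151×2.2) = 0.00669 mA.
I_C = β·I_B = 150×0.00669 = 1 mA, and I_E = (β+1)I_B = 1.01 mA.
V_CE = V_CC − I_C·R_C − I_E·R_E = 12 − 1×8.2 − 1.01×2.2 = 1.54 V.
V_CE = 1.54 V > 0.2 V confirms active-region operation.

I_C ≈ 1 mA, V_CE ≈ 1.5 V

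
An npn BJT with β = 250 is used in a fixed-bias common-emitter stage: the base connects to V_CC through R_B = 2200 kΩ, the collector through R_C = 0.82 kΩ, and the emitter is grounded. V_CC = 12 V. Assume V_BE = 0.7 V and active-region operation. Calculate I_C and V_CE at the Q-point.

I_C ≈ 1.3 mA, V_CE ≈ 11 V

Base loop: V_CC = I_B·R_B + V_BE, so I_B = (12 − 0.7)/2200 kΩ = 0.00514 mA.
In the active region I_C = β·I_B = 250 × 0.00514 = 1.28 mA.
Collector loop: V_CE = V_CC − I_C·R_C = 12 − 1.28×0.82 = 10.9 V.
Since V_CE = 10.9 V > V_CE(sat) ≈ 0.2 V, the transistor is in the active region as assumed.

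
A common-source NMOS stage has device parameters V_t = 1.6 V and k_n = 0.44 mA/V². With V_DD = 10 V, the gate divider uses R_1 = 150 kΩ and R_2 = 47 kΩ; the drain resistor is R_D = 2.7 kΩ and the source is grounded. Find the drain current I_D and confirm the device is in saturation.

I_D ≈ 0.14 mA

V_G = V_DD·R_2/(R_1+R_2) = 10×47/197 = 2.39 V. With the source grounded, V_GS = V_G = 2.39 V.
Assume saturation: I_D = (k_n/2)(V_GS − V_t)² = (0.44/2)×(2.39 − 1.6)² = 0.22×0.786² = 0.136 mA.
V_DS = V_DD − I_D·R_D = 10 − 0.136×2.7 = 9.63 V.
Saturation requires V_DS ≥ V_GS − V_t = 0.786 V; 9.63 ≥ 0.786 ✓.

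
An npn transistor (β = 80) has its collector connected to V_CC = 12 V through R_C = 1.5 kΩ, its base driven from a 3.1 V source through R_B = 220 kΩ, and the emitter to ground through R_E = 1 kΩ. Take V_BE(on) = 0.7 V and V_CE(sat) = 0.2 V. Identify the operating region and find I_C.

active; I_C ≈ 0.64 mA

Assume active. Base-emitter loop: I_B = (V_BB − V_BE)/(R_B + (β+1)R_E) = (3.1 − 0.7)/(220 + 81×1) = 0.00797 mA.
I_C = β·I_B = 80×0.00797 = 0.638 mA.
V_CE = V_CC − I_C·R_C − I_E·R_E = 12 − 0.638×1.5 − 0.646×1 = 10.4 V > V_CE(sat), so the active-region assumption holds.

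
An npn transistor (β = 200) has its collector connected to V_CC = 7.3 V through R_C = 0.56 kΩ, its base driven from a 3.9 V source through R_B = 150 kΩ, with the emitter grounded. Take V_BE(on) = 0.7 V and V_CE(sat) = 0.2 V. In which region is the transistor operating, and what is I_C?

Assume active. Base-emitter loop: I_B = (V_BB − V_BE)/R_B = (3.9 − 0.7)/150 = 0.0213 mA.
I_C = β·I_B = 200×0.0213 = 4.27 mA.
V_CE = V_CC − I_C·R_C = 7.3 − 4.27×0.56 = 4.91 V > V_CE(sat), so the active-region assumption holds.

active; I_C ≈ 4.3 mA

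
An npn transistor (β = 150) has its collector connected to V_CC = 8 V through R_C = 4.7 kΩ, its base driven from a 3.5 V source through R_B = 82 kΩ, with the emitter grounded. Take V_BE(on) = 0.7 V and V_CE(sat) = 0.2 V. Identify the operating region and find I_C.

saturation; I_C ≈ 1.7 mA

Assume active: I_B = (3.5 − 0.7)/82 = 0.0341 mA, giving I_C = β·I_B = 5.12 mA.
But then V_CE = 8 − 5.12×4.7 = -16.1 V < V_CE(sat) = 0.2 V — impossible in the active region.
So the transistor is saturated. With V_CE = 0.2 V, I_C = (V_CC − 0.2)/R_C = 7.8/4.7 = 1.66 mA.
Check: β·I_B = 5.12 mA > I_C = 1.66 mA, confirming saturation.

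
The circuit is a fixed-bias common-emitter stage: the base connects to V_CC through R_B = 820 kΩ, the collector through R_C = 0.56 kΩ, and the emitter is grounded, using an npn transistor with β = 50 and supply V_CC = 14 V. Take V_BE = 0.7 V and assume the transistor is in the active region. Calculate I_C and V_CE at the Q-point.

Base loop: V_CC = I_B·R_B + V_BE, so I_B = (14 − 0.7)/820 kΩ = 0.0162 mA.
In the active region I_C = β·I_B = 50 × 0.0162 = 0.811 mA.
Collector loop: V_CE = V_CC − I_C·R_C = 14 − 0.811×0.56 = 13.5 V.
Since V_CE = 13.5 V > V_CE(sat) ≈ 0.2 V, the transistor is in the active region as assumed.

I_C ≈ 0.81 mA, V_CE ≈ 14 V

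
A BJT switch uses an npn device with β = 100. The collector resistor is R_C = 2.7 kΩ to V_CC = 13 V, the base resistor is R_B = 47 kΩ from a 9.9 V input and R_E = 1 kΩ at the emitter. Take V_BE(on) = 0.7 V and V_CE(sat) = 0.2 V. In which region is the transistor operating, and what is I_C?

saturation; I_C ≈ 3.4 mA

Assume active: I_B = (9.9 − 0.7)/(47 + 101×1) = 0.0622 mA, I_C = β·I_B = 6.22 mA.
Then V_CE = 13 − 6.22×2.7 − 6.28×1 = -10.1 V < 0.2 V — the active assumption fails.
Re-solve with V_CE = 0.2 V. KCL at the emitter: V_E/R_E = (V_BB−0.7−V_E)/R_B + (V_CC−0.2−V_E)/R_C, giving V_E = 3.55 V.
I_C = (V_CC − 0.2 − V_E)/R_C = (12.8 − 3.55)/2.7 = 3.43 mA.
Check: I_B = (9.2 − 3.55)/47 = 0.12 mA, and β·I_B = 12 mA > I_C, confirming saturation.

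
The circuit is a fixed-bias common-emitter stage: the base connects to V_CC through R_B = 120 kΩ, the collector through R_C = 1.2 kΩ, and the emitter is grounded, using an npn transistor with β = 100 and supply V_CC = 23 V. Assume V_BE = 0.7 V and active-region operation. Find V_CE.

Base loop: V_CC = I_B·R_B + V_BE, so I_B = (23 − 0.7)/120 kΩ = 0.186 mA.
In the active region I_C = β·I_B = 100 × 0.186 = 18.6 mA.
Collector loop: V_CE = V_CC − I_C·R_C = 23 − 18.6×1.2 = 0.7 V.
Since V_CE = 0.7 V > V_CE(sat) ≈ 0.2 V, the transistor is in the active region as assumed.

V_CE ≈ 0.7 V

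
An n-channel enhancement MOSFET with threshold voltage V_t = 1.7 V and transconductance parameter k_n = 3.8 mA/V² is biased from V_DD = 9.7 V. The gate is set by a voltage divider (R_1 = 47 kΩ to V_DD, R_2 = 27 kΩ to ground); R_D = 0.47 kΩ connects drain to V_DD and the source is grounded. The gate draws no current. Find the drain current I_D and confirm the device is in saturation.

I_D ≈ 6.4 mA

V_G = V_DD·R_2/(R_1+R_2) = 9.7×27/74 = 3.54 V. With the source grounded, V_GS = V_G = 3.54 V.
Assume saturation: I_D = (k_n/2)(V_GS − V_t)² = (3.8/2)×(3.54 − 1.7)² = 1.9×1.84² = 6.43 mA.
V_DS = V_DD − I_D·R_D = 9.7 − 6.43×0.47 = 6.68 V.
Saturation requires V_DS ≥ V_GS − V_t = 1.84 V; 6.68 ≥ 1.84 ✓.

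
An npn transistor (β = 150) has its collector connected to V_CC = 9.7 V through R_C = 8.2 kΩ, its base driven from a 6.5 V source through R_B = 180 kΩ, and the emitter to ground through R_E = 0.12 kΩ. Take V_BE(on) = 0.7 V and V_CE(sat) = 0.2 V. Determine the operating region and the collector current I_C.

saturation; I_C ≈ 1.1 mA

Assume active: I_B = (6.5 − 0.7)/(180 + 151×0.12) = 0.0293 mA, I_C = β·I_B = 4.39 mA.
Then V_CE = 9.7 − 4.39×8.2 − 4.42×0.12 = -26.8 V < 0.2 V — the active assumption fails.
Re-solve with V_CE = 0.2 V. KCL at the emitter: V_E/R_E = (V_BB−0.7−V_E)/R_B + (V_CC−0.2−V_E)/R_C, giving V_E = 0.141 V.
I_C = (V_CC − 0.2 − V_E)/R_C = (9.5 − 0.141)/8.2 = 1.14 mA.
Check: I_B = (5.8 − 0.141)/180 = 0.0314 mA, and β·I_B = 4.72 mA > I_C, confirming saturation.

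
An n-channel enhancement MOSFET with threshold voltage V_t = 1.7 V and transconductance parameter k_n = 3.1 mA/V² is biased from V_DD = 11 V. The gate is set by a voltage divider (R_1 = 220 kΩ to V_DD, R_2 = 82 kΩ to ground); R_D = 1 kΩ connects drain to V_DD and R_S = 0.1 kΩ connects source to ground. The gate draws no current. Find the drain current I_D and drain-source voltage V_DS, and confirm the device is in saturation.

V_G = V_DD·R_2/(R_1+R_2) = 11×82/302 = 2.99 V.
Assume saturation: I_D = (k_n/2)(V_GS − V_t)² with V_GS = V_G − I_D·R_S = 2.99 − 0.1·I_D.
Substituting gives 0.0155·I_D² − 1.4·I_D + 2.57 = 0, with roots I_D = 1.87 or 88.4 mA.
The root I_D = 88.4 mA gives V_GS = -5.85 V ≤ V_t, so take I_D = 1.87 mA.
Then V_GS = 2.8 V and V_DS = V_DD − I_D(R_D+R_S) = 11 − 1.87×1.1 = 8.94 V.
Saturation requires V_DS ≥ V_GS − V_t = 1.1 V; 8.94 ≥ 1.1 ✓.

I_D ≈ 1.9 mA, V_DS ≈ 8.9 V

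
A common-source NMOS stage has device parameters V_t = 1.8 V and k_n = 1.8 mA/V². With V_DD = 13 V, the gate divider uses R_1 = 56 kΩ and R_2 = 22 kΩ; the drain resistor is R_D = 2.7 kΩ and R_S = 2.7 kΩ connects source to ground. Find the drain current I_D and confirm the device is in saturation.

V_G = V_DD·R_2/(R_1+R_2) = 13×22/78 = 3.67 V.
Assume saturation: I_D = (k_n/2)(V_GS − V_t)² with V_GS = V_G − I_D·R_S = 3.67 − 2.7·I_D.
Substituting gives 6.56·I_D² − 10.1·I_D + 3.14 = 0, with roots I_D = 0.434 or 1.1 mA.
The root I_D = 1.1 mA gives V_GS = 0.694 V ≤ V_t, so take I_D = 0.434 mA.
Then V_GS = 2.49 V and V_DS = V_DD − I_D(R_D+R_S) = 13 − 0.434×5.4 = 10.7 V.
Saturation requires V_DS ≥ V_GS − V_t = 0.695 V; 10.7 ≥ 0.695 ✓.

I_D ≈ 0.43 mA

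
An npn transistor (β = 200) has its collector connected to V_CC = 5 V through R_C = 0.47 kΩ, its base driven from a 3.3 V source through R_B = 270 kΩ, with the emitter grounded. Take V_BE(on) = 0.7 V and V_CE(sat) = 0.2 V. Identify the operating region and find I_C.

active; I_C ≈ 1.9 mA

Assume active. Base-emitter loop: I_B = (V_BB − V_BE)/R_B = (3.3 − 0.7)/270 = 0.00963 mA.
I_C = β·I_B = 200×0.00963 = 1.93 mA.
V_CE = V_CC − I_C·R_C = 5 − 1.93×0.47 = 4.09 V > V_CE(sat), so the active-region assumption holds.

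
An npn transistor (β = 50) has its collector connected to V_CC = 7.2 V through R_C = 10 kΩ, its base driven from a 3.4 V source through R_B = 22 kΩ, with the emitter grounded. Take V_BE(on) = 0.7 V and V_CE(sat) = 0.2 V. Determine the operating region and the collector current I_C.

Assume active: I_B = (3.4 − 0.7)/22 = 0.123 mA, giving I_C = β·I_B = 6.14 mA.
But then V_CE = 7.2 − 6.14×10 = -54.2 V < V_CE(sat) = 0.2 V — impossible in the active region.
So the transistor is saturated. With V_CE = 0.2 V, I_C = (V_CC − 0.2)/R_C = 7/10 = 0.7 mA.
Check: β·I_B = 6.14 mA > I_C = 0.7 mA, confirming saturation.

saturation; I_C ≈ 0.7 mA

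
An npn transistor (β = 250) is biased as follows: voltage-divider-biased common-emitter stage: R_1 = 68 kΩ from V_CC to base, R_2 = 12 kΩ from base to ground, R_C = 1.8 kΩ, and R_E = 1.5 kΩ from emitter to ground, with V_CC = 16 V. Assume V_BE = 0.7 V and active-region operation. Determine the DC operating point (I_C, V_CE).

I_C ≈ 1.1 mA, V_CE ≈ 12 V

Thevenize the base divider: V_Th = V_CC·R_2/(R_1+R_2) = 16×12/80 = 2.4 V, R_Th = R_1‖R_2 = 10.2 kΩ.
Base-emitter loop: V_Th = I_B·R_Th + V_BE + (β+1)I_B·R_E, so I_B = (2.4 − 0.7) / (10.2 + 251×1.5) = 0.0044 mA.
I_C = β·I_B = 250×0.0044 = 1.1 mA, and I_E = (β+1)I_B = 1.1 mA.
V_CE = V_CC − I_C·R_C − I_E·R_E = 16 − 1.1×1.8 − 1.1×1.5 = 12.4 V.
V_CE = 12.4 V > 0.2 V confirms active-region operation.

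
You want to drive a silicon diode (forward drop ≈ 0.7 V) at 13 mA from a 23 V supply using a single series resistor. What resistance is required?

The resistor drops V_S − V_D = 23 − 0.7 = 22.3 V at 13 mA.
R = 22.3 V / 13 mA = 1.72 kΩ.

R ≈ 1.7 kΩ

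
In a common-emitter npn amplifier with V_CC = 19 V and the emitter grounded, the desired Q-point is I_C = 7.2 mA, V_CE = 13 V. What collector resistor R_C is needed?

R_C ≈ 0.83 kΩ

Collector loop: V_CC = I_C·R_C + V_CE.
R_C = (V_CC − V_CE)/I_C = (19 − 13)/7.2 = 0.833 kΩ.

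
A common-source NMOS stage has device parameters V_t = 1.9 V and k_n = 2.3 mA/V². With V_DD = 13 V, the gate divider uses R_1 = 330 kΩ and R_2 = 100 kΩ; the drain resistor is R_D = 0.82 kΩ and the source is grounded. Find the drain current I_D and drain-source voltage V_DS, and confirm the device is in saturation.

I_D ≈ 1.5 mA, V_DS ≈ 12 V

V_G = V_DD·R_2/(R_1+R_2) = 13×100/430 = 3.02 V. With the source grounded, V_GS = V_G = 3.02 V.
Assume saturation: I_D = (k_n/2)(V_GS − V_t)² = (2.3/2)×(3.02 − 1.9)² = 1.15×1.12² = 1.45 mA.
V_DS = V_DD − I_D·R_D = 13 − 1.45×0.82 = 11.8 V.
Saturation requires V_DS ≥ V_GS − V_t = 1.12 V; 11.8 ≥ 1.12 ✓.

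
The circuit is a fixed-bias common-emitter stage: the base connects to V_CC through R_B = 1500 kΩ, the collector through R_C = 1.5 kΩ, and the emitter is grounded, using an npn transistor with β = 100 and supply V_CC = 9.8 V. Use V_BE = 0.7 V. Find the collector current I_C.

Base loop: V_CC = I_B·R_B + V_BE, so I_B = (9.8 − 0.7)/1500 kΩ = 0.00607 mA.
In the active region I_C = β·I_B = 100 × 0.00607 = 0.607 mA.
Collector loop: V_CE = V_CC − I_C·R_C = 9.8 − 0.607×1.5 = 8.89 V.
Since V_CE = 8.89 V > V_CE(sat) ≈ 0.2 V, the transistor is in the active region as assumed.

I_C ≈ 0.61 mA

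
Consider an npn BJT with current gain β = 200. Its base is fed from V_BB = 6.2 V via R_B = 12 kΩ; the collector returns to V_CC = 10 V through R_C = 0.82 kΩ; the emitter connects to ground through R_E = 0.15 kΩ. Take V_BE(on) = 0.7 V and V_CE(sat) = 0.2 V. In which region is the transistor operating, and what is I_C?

saturation; I_C ≈ 10 mA

Assume active: I_B = (6.2 − 0.7)/(12 + 201×0.15) = 0.13 mA, I_C = β·I_B = 26.1 mA.
Then V_CE = 10 − 26.1×0.82 − 26.2×0.15 = -15.3 V < 0.2 V — the active assumption fails.
Re-solve with V_CE = 0.2 V. KCL at the emitter: V_E/R_E = (V_BB−0.7−V_E)/R_B + (V_CC−0.2−V_E)/R_C, giving V_E = 1.56 V.
I_C = (V_CC − 0.2 − V_E)/R_C = (9.8 − 1.56)/0.82 = 10.1 mA.
Check: I_B = (5.5 − 1.56)/12 = 0.329 mA, and β·I_B = 65.7 mA > I_C, confirming saturation.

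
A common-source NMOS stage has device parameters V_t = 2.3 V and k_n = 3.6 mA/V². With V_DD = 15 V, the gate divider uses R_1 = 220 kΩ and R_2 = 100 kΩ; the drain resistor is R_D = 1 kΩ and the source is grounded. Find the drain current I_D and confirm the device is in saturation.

I_D ≈ 10 mA

V_G = V_DD·R_2/(R_1+R_2) = 15×100/320 = 4.69 V. With the source grounded, V_GS = V_G = 4.69 V.
Assume saturation: I_D = (k_n/2)(V_GS − V_t)² = (3.6/2)×(4.69 − 2.3)² = 1.8×2.39² = 10.3 mA.
V_DS = V_DD − I_D·R_D = 15 − 10.3×1 = 4.74 V.
Saturation requires V_DS ≥ V_GS − V_t = 2.39 V; 4.74 ≥ 2.39 ✓.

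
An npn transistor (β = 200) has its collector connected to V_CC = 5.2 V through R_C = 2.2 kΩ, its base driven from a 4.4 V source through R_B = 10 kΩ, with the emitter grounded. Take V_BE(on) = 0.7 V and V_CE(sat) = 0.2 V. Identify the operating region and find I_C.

saturation; I_C ≈ 2.3 mA

Assume active: I_B = (4.4 − 0.7)/10 = 0.37 mA, giving I_C = β·I_B = 74 mA.
But then V_CE = 5.2 − 74×2.2 = -158 V < V_CE(sat) = 0.2 V — impossible in the active region.
So the transistor is saturated. With V_CE = 0.2 V, I_C = (V_CC − 0.2)/R_C = 5/2.2 = 2.27 mA.
Check: β·I_B = 74 mA > I_C = 2.27 mA, confirming saturation.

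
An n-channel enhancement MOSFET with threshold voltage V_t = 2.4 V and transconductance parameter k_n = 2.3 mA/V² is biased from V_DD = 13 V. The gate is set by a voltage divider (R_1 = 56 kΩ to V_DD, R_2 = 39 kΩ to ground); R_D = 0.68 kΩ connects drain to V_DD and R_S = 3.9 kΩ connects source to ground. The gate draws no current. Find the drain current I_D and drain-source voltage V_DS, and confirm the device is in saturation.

V_G = V_DD·R_2/(R_1+R_2) = 13×39/95 = 5.34 V.
Assume saturation: I_D = (k_n/2)(V_GS − V_t)² with V_GS = V_G − I_D·R_S = 5.34 − 3.9·I_D.
Substituting gives 17.5·I_D² − 27.3·I_D + 9.92 = 0, with roots I_D = 0.572 or 0.991 mA.
The root I_D = 0.991 mA gives V_GS = 1.47 V ≤ V_t, so take I_D = 0.572 mA.
Then V_GS = 3.11 V and V_DS = V_DD − I_D(R_D+R_S) = 13 − 0.572×4.58 = 10.4 V.
Saturation requires V_DS ≥ V_GS − V_t = 0.705 V; 10.4 ≥ 0.705 ✓.

I_D ≈ 0.57 mA, V_DS ≈ 10 V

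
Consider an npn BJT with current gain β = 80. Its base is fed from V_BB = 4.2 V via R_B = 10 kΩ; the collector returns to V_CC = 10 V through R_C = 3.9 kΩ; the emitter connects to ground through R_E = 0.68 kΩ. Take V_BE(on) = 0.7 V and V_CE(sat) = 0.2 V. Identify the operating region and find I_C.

Assume active: I_B = (4.2 − 0.7)/(10 + 81×0.68) = 0.0538 mA, I_C = β·I_B = 4.3 mA.
Then V_CE = 10 − 4.3×3.9 − 4.36×0.68 = -9.74 V < 0.2 V — the active assumption fails.
Re-solve with V_CE = 0.2 V. KCL at the emitter: V_E/R_E = (V_BB−0.7−V_E)/R_B + (V_CC−0.2−V_E)/R_C, giving V_E = 1.57 V.
I_C = (V_CC − 0.2 − V_E)/R_C = (9.8 − 1.57)/3.9 = 2.11 mA.
Check: I_B = (3.5 − 1.57)/10 = 0.193 mA, and β·I_B = 15.5 mA > I_C, confirming saturation.

saturation; I_C ≈ 2.1 mA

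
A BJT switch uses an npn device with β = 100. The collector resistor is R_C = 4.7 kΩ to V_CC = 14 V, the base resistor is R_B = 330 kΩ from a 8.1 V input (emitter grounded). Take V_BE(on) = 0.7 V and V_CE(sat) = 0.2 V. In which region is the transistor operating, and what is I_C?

active; I_C ≈ 2.2 mA

Assume active. Base-emitter loop: I_B = (V_BB − V_BE)/R_B = (8.1 − 0.7)/330 = 0.0224 mA.
I_C = β·I_B = 100×0.0224 = 2.24 mA.
V_CE = V_CC − I_C·R_C = 14 − 2.24×4.7 = 3.46 V > V_CE(sat), so the active-region assumption holds.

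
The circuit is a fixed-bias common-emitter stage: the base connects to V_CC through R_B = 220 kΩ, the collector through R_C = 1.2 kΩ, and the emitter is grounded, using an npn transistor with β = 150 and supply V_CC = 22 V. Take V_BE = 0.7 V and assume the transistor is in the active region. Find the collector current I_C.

I_C ≈ 15 mA

Base loop: V_CC = I_B·R_B + V_BE, so I_B = (22 − 0.7)/220 kΩ = 0.0968 mA.
In the active region I_C = β·I_B = 150 × 0.0968 = 14.5 mA.
Collector loop: V_CE = V_CC − I_C·R_C = 22 − 14.5×1.2 = 4.57 V.
Since V_CE = 4.57 V > V_CE(sat) ≈ 0.2 V, the transistor is in the active region as assumed.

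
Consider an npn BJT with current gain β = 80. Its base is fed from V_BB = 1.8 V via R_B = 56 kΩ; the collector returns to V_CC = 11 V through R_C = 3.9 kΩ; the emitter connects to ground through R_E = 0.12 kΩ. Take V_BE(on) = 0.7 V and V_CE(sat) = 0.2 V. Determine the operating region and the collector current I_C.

Assume active. Base-emitter loop: I_B = (V_BB − V_BE)/(R_B + (β+1)R_E) = (1.8 − 0.7)/(56 + 81×0.12) = 0.0167 mA.
I_C = β·I_B = 80×0.0167 = 1.34 mA.
V_CE = V_CC − I_C·R_C − I_E·R_E = 11 − 1.34×3.9 − 1.36×0.12 = 5.62 V > V_CE(sat), so the active-region assumption holds.

active; I_C ≈ 1.3 mA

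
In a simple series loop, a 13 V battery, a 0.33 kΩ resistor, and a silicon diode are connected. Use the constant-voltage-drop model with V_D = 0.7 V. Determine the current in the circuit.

I ≈ 37 mA

KVL around the loop: 13 = V_D + I·R = 0.7 + I × 0.33 kΩ.
So I = (13 − 0.7) / 0.33 kΩ = 12.3 / 0.33 = 37.3 mA.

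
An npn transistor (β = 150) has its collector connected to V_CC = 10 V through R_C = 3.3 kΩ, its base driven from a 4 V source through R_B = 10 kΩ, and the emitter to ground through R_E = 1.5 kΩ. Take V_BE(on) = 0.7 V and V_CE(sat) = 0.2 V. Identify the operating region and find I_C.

saturation; I_C ≈ 2 mA

Assume active: I_B = (4 − 0.7)/(10 + 151×1.5) = 0.014 mA, I_C = β·I_B = 2.09 mA.
Then V_CE = 10 − 2.09×3.3 − 2.11×1.5 = -0.0674 V < 0.2 V — the active assumption fails.
Re-solve with V_CE = 0.2 V. KCL at the emitter: V_E/R_E = (V_BB−0.7−V_E)/R_B + (V_CC−0.2−V_E)/R_C, giving V_E = 3.08 V.
I_C = (V_CC − 0.2 − V_E)/R_C = (9.8 − 3.08)/3.3 = 2.03 mA.
Check: I_B = (3.3 − 3.08)/10 = 0.0215 mA, and β·I_B = 3.23 mA > I_C, confirming saturation.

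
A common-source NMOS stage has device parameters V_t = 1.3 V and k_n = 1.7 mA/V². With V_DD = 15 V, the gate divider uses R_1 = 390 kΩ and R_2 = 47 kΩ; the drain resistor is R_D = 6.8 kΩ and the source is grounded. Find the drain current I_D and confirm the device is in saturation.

I_D ≈ 0.083 mA

V_G = V_DD·R_2/(R_1+R_2) = 15×47/437 = 1.61 V. With the source grounded, V_GS = V_G = 1.61 V.
Assume saturation: I_D = (k_n/2)(V_GS − V_t)² = (1.7/2)×(1.61 − 1.3)² = 0.85×0.313² = 0.0834 mA.
V_DS = V_DD − I_D·R_D = 15 − 0.0834×6.8 = 14.4 V.
Saturation requires V_DS ≥ V_GS − V_t = 0.313 V; 14.4 ≥ 0.313 ✓.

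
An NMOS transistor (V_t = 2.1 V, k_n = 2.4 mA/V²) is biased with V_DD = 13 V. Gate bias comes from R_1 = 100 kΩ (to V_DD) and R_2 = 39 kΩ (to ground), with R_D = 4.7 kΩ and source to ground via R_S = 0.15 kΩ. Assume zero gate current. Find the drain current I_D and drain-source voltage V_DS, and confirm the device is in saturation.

I_D ≈ 1.9 mA, V_DS ≈ 3.7 V

V_G = V_DD·R_2/(R_1+R_2) = 13×39/139 = 3.65 V.
Assume saturation: I_D = (k_n/2)(V_GS − V_t)² with V_GS = V_G − I_D·R_S = 3.65 − 0.15·I_D.
Substituting gives 0.027·I_D² − 1.56·I_D + 2.87 = 0, with roots I_D = 1.91 or 55.8 mA.
The root I_D = 55.8 mA gives V_GS = -4.72 V ≤ V_t, so take I_D = 1.91 mA.
Then V_GS = 3.36 V and V_DS = V_DD − I_D(R_D+R_S) = 13 − 1.91×4.85 = 3.74 V.
Saturation requires V_DS ≥ V_GS − V_t = 1.26 V; 3.74 ≥ 1.26 ✓.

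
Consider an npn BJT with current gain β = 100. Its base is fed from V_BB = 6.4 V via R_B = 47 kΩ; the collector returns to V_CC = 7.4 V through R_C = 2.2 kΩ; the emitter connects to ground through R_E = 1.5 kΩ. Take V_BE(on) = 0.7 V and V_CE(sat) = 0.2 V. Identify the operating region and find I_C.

Assume active: I_B = (6.4 − 0.7)/(47 + 101×1.5) = 0.0287 mA, I_C = β·I_B = 2.87 mA.
Then V_CE = 7.4 − 2.87×2.2 − 2.9×1.5 = -3.27 V < 0.2 V — the active assumption fails.
Re-solve with V_CE = 0.2 V. KCL at the emitter: V_E/R_E = (V_BB−0.7−V_E)/R_B + (V_CC−0.2−V_E)/R_C, giving V_E = 2.97 V.
I_C = (V_CC − 0.2 − V_E)/R_C = (7.2 − 2.97)/2.2 = 1.92 mA.
Check: I_B = (5.7 − 2.97)/47 = 0.0581 mA, and β·I_B = 5.81 mA > I_C, confirming saturation.

saturation; I_C ≈ 1.9 mA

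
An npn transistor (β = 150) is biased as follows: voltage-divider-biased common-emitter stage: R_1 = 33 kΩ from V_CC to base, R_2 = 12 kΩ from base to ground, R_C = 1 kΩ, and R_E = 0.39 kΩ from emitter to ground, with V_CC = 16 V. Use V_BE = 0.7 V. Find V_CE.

V_CE ≈ 5 V

Thevenize the base divider: V_Th = V_CC·R_2/(R_1+R_2) = 16×12/45 = 4.27 V, R_Th = R_1‖R_2 = 8.8 kΩ.
Base-emitter loop: V_Th = I_B·R_Th + V_BE + (β+1)I_B·R_E, so I_B = (4.27 − 0.7) / (8.8 + 151×0.39) = 0.0527 mA.
I_C = β·I_B = 150×0.0527 = 7.9 mA, and I_E = (β+1)I_B = 7.96 mA.
V_CE = V_CC − I_C·R_C − I_E·R_E = 16 − 7.9×1 − 7.96×0.39 = 4.99 V.
V_CE = 4.99 V > 0.2 V confirms active-region operation.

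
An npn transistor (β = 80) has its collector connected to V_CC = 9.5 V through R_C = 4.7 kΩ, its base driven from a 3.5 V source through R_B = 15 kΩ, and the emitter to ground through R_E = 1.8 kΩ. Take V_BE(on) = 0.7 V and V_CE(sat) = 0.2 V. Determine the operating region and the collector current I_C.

active; I_C ≈ 1.4 mA

Assume active. Base-emitter loop: I_B = (V_BB − V_BE)/(R_B + (β+1)R_E) = (3.5 − 0.7)/(15 + 81×1.8) = 0.0174 mA.
I_C = β·I_B = 80×0.0174 = 1.39 mA.
V_CE = V_CC − I_C·R_C − I_E·R_E = 9.5 − 1.39×4.7 − 1.41×1.8 = 0.414 V > V_CE(sat), so the active-region assumption holds.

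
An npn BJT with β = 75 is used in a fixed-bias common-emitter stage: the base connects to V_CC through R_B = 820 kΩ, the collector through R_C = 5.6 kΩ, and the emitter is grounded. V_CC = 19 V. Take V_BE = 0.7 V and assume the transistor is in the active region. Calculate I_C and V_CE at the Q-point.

Base loop: V_CC = I_B·R_B + V_BE, so I_B = (19 − 0.7)/820 kΩ = 0.0223 mA.
In the active region I_C = β·I_B = 75 × 0.0223 = 1.67 mA.
Collector loop: V_CE = V_CC − I_C·R_C = 19 − 1.67×5.6 = 9.63 V.
Since V_CE = 9.63 V > V_CE(sat) ≈ 0.2 V, the transistor is in the active region as assumed.

I_C ≈ 1.7 mA, V_CE ≈ 9.6 V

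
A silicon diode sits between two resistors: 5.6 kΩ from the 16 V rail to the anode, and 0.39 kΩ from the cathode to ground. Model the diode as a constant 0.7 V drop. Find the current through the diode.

The two resistors are in series with the diode, so KVL gives 16 = I·5.6 + 0.7 + I·0.39.
I = (16 − 0.7) / (5.6 + 0.39) kΩ = 15.3 / 5.99 = 2.55 mA.

I ≈ 2.6 mA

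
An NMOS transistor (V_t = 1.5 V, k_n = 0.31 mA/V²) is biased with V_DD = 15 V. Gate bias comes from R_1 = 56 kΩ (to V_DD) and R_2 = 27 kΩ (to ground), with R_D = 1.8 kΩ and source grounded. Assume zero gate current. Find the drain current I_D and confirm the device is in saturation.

V_G = V_DD·R_2/(R_1+R_2) = 15×27/83 = 4.88 V. With the source grounded, V_GS = V_G = 4.88 V.
Assume saturation: I_D = (k_n/2)(V_GS − V_t)² = (0.31/2)×(4.88 − 1.5)² = 0.155×3.38² = 1.77 mA.
V_DS = V_DD − I_D·R_D = 15 − 1.77×1.8 = 11.8 V.
Saturation requires V_DS ≥ V_GS − V_t = 3.38 V; 11.8 ≥ 3.38 ✓.

I_D ≈ 1.8 mA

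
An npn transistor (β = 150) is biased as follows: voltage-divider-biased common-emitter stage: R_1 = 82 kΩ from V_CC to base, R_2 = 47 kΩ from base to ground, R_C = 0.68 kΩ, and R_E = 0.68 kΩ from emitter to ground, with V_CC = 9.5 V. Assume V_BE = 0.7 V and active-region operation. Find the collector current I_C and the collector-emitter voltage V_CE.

I_C ≈ 3.1 mA, V_CE ≈ 5.2 V

Thevenize the base divider: V_Th = V_CC·R_2/(R_1+R_2) = 9.5×47/129 = 3.46 V, R_Th = R_1‖R_2 = 29.9 kΩ.
Base-emitter loop: V_Th = I_B·R_Th + V_BE + (β+1)I_B·R_E, so I_B = (3.46 − 0.7) / (29.9 + 151×0.68) = 0.0208 mA.
I_C = β·I_B = 150×0.0208 = 3.12 mA, and I_E = (β+1)I_B = 3.15 mA.
V_CE = V_CC − I_C·R_C − I_E·R_E = 9.5 − 3.12×0.68 − 3.15×0.68 = 5.24 V.
V_CE = 5.24 V > 0.2 V confirms active-region operation.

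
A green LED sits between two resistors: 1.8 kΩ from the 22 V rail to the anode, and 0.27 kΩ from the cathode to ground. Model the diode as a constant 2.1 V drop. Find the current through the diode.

The two resistors are in series with the diode, so KVL gives 22 = I·1.8 + 2.1 + I·0.27.
I = (22 − 2.1) / (1.8 + 0.27) kΩ = 19.9 / 2.07 = 9.61 mA.

I ≈ 9.6 mA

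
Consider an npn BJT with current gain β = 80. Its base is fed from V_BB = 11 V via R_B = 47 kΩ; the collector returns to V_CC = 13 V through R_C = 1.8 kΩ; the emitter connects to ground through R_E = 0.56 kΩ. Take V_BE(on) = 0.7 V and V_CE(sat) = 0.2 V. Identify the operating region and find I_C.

Assume active: I_B = (11 − 0.7)/(47 + 81×0.56) = 0.112 mA, I_C = β·I_B = 8.92 mA.
Then V_CE = 13 − 8.92×1.8 − 9.03×0.56 = -8.12 V < 0.2 V — the active assumption fails.
Re-solve with V_CE = 0.2 V. KCL at the emitter: V_E/R_E = (V_BB−0.7−V_E)/R_B + (V_CC−0.2−V_E)/R_C, giving V_E = 3.1 V.
I_C = (V_CC − 0.2 − V_E)/R_C = (12.8 − 3.1)/1.8 = 5.39 mA.
Check: I_B = (10.3 − 3.1)/47 = 0.153 mA, and β·I_B = 12.3 mA > I_C, confirming saturation.

saturation; I_C ≈ 5.4 mA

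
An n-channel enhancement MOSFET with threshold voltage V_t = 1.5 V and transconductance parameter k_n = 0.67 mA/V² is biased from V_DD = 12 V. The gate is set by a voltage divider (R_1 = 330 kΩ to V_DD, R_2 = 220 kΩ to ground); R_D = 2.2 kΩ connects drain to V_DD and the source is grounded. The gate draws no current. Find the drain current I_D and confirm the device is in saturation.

I_D ≈ 3.6 mA

V_G = V_DD·R_2/(R_1+R_2) = 12×220/550 = 4.8 V. With the source grounded, V_GS = V_G = 4.8 V.
Assume saturation: I_D = (k_n/2)(V_GS − V_t)² = (0.67/2)×(4.8 − 1.5)² = 0.335×3.3² = 3.65 mA.
V_DS = V_DD − I_D·R_D = 12 − 3.65×2.2 = 3.97 V.
Saturation requires V_DS ≥ V_GS − V_t = 3.3 V; 3.97 ≥ 3.3 ✓.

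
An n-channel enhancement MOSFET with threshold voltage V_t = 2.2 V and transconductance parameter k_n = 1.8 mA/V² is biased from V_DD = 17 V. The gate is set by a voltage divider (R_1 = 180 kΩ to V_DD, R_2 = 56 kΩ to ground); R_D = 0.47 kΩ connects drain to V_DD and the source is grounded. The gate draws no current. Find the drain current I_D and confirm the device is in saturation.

I_D ≈ 3 mA

V_G = V_DD·R_2/(R_1+R_2) = 17×56/236 = 4.03 V. With the source grounded, V_GS = V_G = 4.03 V.
Assume saturation: I_D = (k_n/2)(V_GS − V_t)² = (1.8/2)×(4.03 − 2.2)² = 0.9×1.83² = 3.03 mA.
V_DS = V_DD − I_D·R_D = 17 − 3.03×0.47 = 15.6 V.
Saturation requires V_DS ≥ V_GS − V_t = 1.83 V; 15.6 ≥ 1.83 ✓.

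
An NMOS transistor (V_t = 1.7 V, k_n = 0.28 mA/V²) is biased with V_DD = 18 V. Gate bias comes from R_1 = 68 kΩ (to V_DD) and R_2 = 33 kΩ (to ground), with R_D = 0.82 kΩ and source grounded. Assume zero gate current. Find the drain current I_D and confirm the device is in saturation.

I_D ≈ 2.4 mA

V_G = V_DD·R_2/(R_1+R_2) = 18×33/101 = 5.88 V. With the source grounded, V_GS = V_G = 5.88 V.
Assume saturation: I_D = (k_n/2)(V_GS − V_t)² = (0.28/2)×(5.88 − 1.7)² = 0.14×4.18² = 2.45 mA.
V_DS = V_DD − I_D·R_D = 18 − 2.45×0.82 = 16 V.
Saturation requires V_DS ≥ V_GS − V_t = 4.18 V; 16 ≥ 4.18 ✓.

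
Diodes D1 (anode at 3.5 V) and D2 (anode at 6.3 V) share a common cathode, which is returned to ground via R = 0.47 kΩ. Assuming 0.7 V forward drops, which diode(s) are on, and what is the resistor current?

Only D2 conducts; I_R ≈ 12 mA

Assume both conduct. Then node N would need to be at both 3.5−0.7 = 2.8 V and 6.3−0.7 = 5.6 V, which is impossible.
Assume only D2 conducts: V_N = 6.3 − 0.7 = 5.6 V, so I_R = 5.6/0.47 = 11.9 mA.
Check D1: its anode-to-cathode voltage is 3.5 − 5.6 = -2.1 V < 0.7 V, so it is off. The assumption is consistent.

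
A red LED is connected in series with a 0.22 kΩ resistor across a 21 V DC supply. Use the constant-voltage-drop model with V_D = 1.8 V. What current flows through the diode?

I ≈ 87 mA

KVL around the loop: 21 = V_D + I·R = 1.8 + I × 0.22 kΩ.
So I = (21 − 1.8) / 0.22 kΩ = 19.2 / 0.22 = 87.3 mA.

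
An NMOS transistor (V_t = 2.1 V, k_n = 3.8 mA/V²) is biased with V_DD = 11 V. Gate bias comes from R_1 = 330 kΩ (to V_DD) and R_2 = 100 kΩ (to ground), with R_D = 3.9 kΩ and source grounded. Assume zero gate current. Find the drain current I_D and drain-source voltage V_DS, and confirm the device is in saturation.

I_D ≈ 0.4 mA, V_DS ≈ 9.4 V

V_G = V_DD·R_2/(R_1+R_2) = 11×100/430 = 2.56 V. With the source grounded, V_GS = V_G = 2.56 V.
Assume saturation: I_D = (k_n/2)(V_GS − V_t)² = (3.8/2)×(2.56 − 2.1)² = 1.9×0.458² = 0.399 mA.
V_DS = V_DD − I_D·R_D = 11 − 0.399×3.9 = 9.44 V.
Saturation requires V_DS ≥ V_GS − V_t = 0.458 V; 9.44 ≥ 0.458 ✓.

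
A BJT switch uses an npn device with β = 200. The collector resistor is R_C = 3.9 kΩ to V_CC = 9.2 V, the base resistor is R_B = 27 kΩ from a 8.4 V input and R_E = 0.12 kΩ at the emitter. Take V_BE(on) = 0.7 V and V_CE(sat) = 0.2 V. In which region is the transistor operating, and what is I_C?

Assume active: I_B = (8.4 − 0.7)/(27 + 201×0.12) = 0.151 mA, I_C = β·I_B = 30.1 mA.
Then V_CE = 9.2 − 30.1×3.9 − 30.3×0.12 = -112 V < 0.2 V — the active assumption fails.
Re-solve with V_CE = 0.2 V. KCL at the emitter: V_E/R_E = (V_BB−0.7−V_E)/R_B + (V_CC−0.2−V_E)/R_C, giving V_E = 0.301 V.
I_C = (V_CC − 0.2 − V_E)/R_C = (9 − 0.301)/3.9 = 2.23 mA.
Check: I_B = (7.7 − 0.301)/27 = 0.274 mA, and β·I_B = 54.8 mA > I_C, confirming saturation.

saturation; I_C ≈ 2.2 mA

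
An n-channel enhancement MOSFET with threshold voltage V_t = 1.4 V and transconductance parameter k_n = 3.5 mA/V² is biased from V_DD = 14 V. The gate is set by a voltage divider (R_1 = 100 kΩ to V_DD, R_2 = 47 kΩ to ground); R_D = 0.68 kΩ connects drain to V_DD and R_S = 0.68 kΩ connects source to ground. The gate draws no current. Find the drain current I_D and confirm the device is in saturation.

V_G = V_DD·R_2/(R_1+R_2) = 14×47/147 = 4.48 V.
Assume saturation: I_D = (k_n/2)(V_GS − V_t)² with V_GS = V_G − I_D·R_S = 4.48 − 0.68·I_D.
Substituting gives 0.809·I_D² − 8.32·I_D + 16.6 = 0, with roots I_D = 2.7 or 7.59 mA.
The root I_D = 7.59 mA gives V_GS = -0.682 V ≤ V_t, so take I_D = 2.7 mA.
Then V_GS = 2.64 V and V_DS = V_DD − I_D(R_D+R_S) = 14 − 2.7×1.36 = 10.3 V.
Saturation requires V_DS ≥ V_GS − V_t = 1.24 V; 10.3 ≥ 1.24 ✓.

I_D ≈ 2.7 mA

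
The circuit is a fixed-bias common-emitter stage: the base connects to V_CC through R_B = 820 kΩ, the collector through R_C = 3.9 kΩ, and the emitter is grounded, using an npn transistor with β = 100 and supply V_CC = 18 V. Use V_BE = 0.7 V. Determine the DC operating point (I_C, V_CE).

Base loop: V_CC = I_B·R_B + V_BE, so I_B = (18 − 0.7)/820 kΩ = 0.0211 mA.
In the active region I_C = β·I_B = 100 × 0.0211 = 2.11 mA.
Collector loop: V_CE = V_CC − I_C·R_C = 18 − 2.11×3.9 = 9.77 V.
Since V_CE = 9.77 V > V_CE(sat) ≈ 0.2 V, the transistor is in the active region as assumed.

I_C ≈ 2.1 mA, V_CE ≈ 9.8 V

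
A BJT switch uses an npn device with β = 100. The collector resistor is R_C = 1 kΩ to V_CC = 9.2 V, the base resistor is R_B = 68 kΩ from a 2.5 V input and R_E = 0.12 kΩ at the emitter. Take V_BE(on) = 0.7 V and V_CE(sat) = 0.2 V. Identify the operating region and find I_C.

active; I_C ≈ 2.2 mA

Assume active. Base-emitter loop: I_B = (V_BB − V_BE)/(R_B + (β+1)R_E) = (2.5 − 0.7)/(68 + 101×0.12) = 0.0225 mA.
I_C = β·I_B = 100×0.0225 = 2.25 mA.
V_CE = V_CC − I_C·R_C − I_E·R_E = 9.2 − 2.25×1 − 2.27×0.12 = 6.68 V > V_CE(sat), so the active-region assumption holds.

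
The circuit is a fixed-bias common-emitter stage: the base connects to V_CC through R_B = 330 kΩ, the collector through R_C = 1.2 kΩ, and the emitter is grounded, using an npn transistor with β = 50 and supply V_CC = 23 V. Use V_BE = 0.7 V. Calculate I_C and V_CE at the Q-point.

Base loop: V_CC = I_B·R_B + V_BE, so I_B = (23 − 0.7)/330 kΩ = 0.0676 mA.
In the active region I_C = β·I_B = 50 × 0.0676 = 3.38 mA.
Collector loop: V_CE = V_CC − I_C·R_C = 23 − 3.38×1.2 = 18.9 V.
Since V_CE = 18.9 V > V_CE(sat) ≈ 0.2 V, the transistor is in the active region as assumed.

I_C ≈ 3.4 mA, V_CE ≈ 19 V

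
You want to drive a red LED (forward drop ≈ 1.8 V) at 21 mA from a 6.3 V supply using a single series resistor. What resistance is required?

The resistor drops V_S − V_D = 6.3 − 1.8 = 4.5 V at 21 mA.
R = 4.5 V / 21 mA = 0.214 kΩ.

R ≈ 0.21 kΩ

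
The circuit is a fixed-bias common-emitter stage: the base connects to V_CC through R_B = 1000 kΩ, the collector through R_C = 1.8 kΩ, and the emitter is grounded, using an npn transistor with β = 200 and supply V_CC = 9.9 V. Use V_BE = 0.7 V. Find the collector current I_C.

I_C ≈ 1.8 mA

Base loop: V_CC = I_B·R_B + V_BE, so I_B = (9.9 − 0.7)/1000 kΩ = 0.0092 mA.
In the active region I_C = β·I_B = 200 × 0.0092 = 1.84 mA.
Collector loop: V_CE = V_CC − I_C·R_C = 9.9 − 1.84×1.8 = 6.59 V.
Since V_CE = 6.59 V > V_CE(sat) ≈ 0.2 V, the transistor is in the active region as assumed.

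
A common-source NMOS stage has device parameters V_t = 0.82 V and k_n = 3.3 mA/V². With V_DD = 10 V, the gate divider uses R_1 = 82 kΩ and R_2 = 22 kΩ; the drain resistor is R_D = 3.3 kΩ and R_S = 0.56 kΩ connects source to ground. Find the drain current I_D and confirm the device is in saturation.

I_D ≈ 0.95 mA

V_G = V_DD·R_2/(R_1+R_2) = 10×22/104 = 2.12 V.
Assume saturation: I_D = (k_n/2)(V_GS − V_t)² with V_GS = V_G − I_D·R_S = 2.12 − 0.56·I_D.
Substituting gives 0.517·I_D² − 3.39·I_D + 2.77 = 0, with roots I_D = 0.955 or 5.6 mA.
The root I_D = 5.6 mA gives V_GS = -1.02 V ≤ V_t, so take I_D = 0.955 mA.
Then V_GS = 1.58 V and V_DS = V_DD − I_D(R_D+R_S) = 10 − 0.955×3.86 = 6.31 V.
Saturation requires V_DS ≥ V_GS − V_t = 0.761 V; 6.31 ≥ 0.761 ✓.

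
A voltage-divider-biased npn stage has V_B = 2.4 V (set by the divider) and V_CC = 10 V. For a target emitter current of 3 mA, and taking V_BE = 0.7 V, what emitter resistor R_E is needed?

V_E = V_B − V_BE = 2.4 − 0.7 = 1.7 V.
R_E = V_E / I_E = 1.7 / 3 = 0.567 kΩ.

R_E ≈ 0.57 kΩ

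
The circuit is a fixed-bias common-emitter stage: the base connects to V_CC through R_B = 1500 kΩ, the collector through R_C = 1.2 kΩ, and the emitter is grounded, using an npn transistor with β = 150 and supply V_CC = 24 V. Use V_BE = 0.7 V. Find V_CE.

Base loop: V_CC = I_B·R_B + V_BE, so I_B = (24 − 0.7)/1500 kΩ = 0.0155 mA.
In the active region I_C = β·I_B = 150 × 0.0155 = 2.33 mA.
Collector loop: V_CE = V_CC − I_C·R_C = 24 − 2.33×1.2 = 21.2 V.
Since V_CE = 21.2 V > V_CE(sat) ≈ 0.2 V, the transistor is in the active region as assumed.

V_CE ≈ 21 V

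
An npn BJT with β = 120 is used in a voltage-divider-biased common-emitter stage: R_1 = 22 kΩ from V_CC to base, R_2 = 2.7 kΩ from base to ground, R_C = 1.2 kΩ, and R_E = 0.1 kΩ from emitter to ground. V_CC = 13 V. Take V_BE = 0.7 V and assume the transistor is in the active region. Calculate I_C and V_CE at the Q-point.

I_C ≈ 6 mA, V_CE ≈ 5.2 V

Thevenize the base divider: V_Th = V_CC·R_2/(R_1+R_2) = 13×2.7/24.7 = 1.42 V, R_Th = R_1‖R_2 = 2.4 kΩ.
Base-emitter loop: V_Th = I_B·R_Th + V_BE + (β+1)I_B·R_E, so I_B = (1.42 − 0.7) / (2.4 + 121×0.1) = 0.0497 mA.
I_C = β·I_B = 120×0.0497 = 5.97 mA, and I_E = (β+1)I_B = 6.02 mA.
V_CE = V_CC − I_C·R_C − I_E·R_E = 13 − 5.97×1.2 − 6.02×0.1 = 5.24 V.
V_CE = 5.24 V > 0.2 V confirms active-region operation.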